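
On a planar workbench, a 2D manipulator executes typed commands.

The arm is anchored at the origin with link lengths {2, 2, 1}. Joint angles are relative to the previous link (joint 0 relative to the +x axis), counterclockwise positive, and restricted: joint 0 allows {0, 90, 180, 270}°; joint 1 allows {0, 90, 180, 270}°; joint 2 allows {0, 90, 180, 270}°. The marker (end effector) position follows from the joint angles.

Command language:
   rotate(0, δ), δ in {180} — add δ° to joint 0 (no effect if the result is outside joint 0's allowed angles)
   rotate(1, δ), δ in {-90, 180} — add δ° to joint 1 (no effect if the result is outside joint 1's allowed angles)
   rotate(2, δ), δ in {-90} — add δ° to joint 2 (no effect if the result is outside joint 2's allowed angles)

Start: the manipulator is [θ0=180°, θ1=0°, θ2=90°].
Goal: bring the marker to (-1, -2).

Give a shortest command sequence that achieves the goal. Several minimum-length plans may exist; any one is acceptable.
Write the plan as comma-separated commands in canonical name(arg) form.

rotate(1, -90), rotate(1, 180)

t0: [θ0=180°, θ1=0°, θ2=90°]
[1] after rotate(1, -90): [θ0=180°, θ1=270°, θ2=90°]
[2] after rotate(1, 180): [θ0=180°, θ1=90°, θ2=90°]
nothing shorter than 2 reaches the goal.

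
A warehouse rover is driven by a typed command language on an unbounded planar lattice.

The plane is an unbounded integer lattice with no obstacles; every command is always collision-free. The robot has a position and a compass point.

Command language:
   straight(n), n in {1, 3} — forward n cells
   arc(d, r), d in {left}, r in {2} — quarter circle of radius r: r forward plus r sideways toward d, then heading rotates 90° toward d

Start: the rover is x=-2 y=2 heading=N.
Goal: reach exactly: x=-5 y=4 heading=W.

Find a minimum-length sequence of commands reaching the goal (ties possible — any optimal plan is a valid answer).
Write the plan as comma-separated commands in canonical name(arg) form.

arc(left, 2), straight(1)

t0: x=-2 y=2 heading=N
step 1 (arc(left, 2)): x=-4 y=4 heading=W
step 2 (straight(1)): x=-5 y=4 heading=W
minimal: 2 command(s), checked below 2.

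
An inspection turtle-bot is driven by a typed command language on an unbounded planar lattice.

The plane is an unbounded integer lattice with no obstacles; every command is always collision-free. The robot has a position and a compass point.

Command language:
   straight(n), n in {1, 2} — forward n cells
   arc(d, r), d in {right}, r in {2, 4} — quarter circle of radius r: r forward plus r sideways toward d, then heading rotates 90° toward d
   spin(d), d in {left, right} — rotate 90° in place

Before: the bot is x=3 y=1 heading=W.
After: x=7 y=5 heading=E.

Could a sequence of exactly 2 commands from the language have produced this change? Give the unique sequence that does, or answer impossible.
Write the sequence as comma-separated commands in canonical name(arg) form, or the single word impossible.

spin(right), arc(right, 4)

key: cell and facing (now E) both changed — the 2 commands mix motion and turning
from: x=3 y=1 heading=W
[1] after spin(right): x=3 y=1 heading=N
[2] after arc(right, 4): x=7 y=5 heading=E
no other 2-command option fits: unique.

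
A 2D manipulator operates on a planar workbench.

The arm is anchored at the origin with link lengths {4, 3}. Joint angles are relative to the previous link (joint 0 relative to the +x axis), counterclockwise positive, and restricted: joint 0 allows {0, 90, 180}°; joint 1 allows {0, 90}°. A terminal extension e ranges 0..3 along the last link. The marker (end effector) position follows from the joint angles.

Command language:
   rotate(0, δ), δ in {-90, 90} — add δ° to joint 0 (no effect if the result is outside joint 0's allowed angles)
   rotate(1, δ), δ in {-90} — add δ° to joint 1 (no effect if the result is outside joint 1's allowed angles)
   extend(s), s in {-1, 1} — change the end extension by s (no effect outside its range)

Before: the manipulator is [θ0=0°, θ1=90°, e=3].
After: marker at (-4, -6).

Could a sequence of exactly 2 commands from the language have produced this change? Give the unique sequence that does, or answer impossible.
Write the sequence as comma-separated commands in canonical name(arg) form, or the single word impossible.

rotate(0, 90), rotate(0, 90)

begin: [θ0=0°, θ1=90°, e=3]
1. rotate(0, 90) → [θ0=90°, θ1=90°, e=3]
2. rotate(0, 90) → [θ0=180°, θ1=90°, e=3]
all 25 alternatives checked — unique.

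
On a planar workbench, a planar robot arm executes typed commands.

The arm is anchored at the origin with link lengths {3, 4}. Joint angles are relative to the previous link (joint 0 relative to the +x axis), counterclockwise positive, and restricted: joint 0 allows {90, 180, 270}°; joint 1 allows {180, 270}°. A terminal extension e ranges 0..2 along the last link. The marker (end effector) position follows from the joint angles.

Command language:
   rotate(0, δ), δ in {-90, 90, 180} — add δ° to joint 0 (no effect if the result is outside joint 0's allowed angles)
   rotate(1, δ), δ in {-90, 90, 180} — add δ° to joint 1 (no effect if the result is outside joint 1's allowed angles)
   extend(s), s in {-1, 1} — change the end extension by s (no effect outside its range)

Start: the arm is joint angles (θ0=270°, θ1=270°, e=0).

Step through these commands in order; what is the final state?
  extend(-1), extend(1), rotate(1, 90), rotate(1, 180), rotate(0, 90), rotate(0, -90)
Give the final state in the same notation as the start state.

joint angles (θ0=180°, θ1=270°, e=1)

start: joint angles (θ0=270°, θ1=270°, e=0)
step 1 (extend(-1)): joint angles (θ0=270°, θ1=270°, e=0)
step 2 (extend(1)): joint angles (θ0=270°, θ1=270°, e=1)
step 3 (rotate(1, 90)): joint angles (θ0=270°, θ1=270°, e=1)
step 4 (rotate(1, 180)): joint angles (θ0=270°, θ1=270°, e=1)
step 5 (rotate(0, 90)): joint angles (θ0=270°, θ1=270°, e=1)
step 6 (rotate(0, -90)): joint angles (θ0=180°, θ1=270°, e=1)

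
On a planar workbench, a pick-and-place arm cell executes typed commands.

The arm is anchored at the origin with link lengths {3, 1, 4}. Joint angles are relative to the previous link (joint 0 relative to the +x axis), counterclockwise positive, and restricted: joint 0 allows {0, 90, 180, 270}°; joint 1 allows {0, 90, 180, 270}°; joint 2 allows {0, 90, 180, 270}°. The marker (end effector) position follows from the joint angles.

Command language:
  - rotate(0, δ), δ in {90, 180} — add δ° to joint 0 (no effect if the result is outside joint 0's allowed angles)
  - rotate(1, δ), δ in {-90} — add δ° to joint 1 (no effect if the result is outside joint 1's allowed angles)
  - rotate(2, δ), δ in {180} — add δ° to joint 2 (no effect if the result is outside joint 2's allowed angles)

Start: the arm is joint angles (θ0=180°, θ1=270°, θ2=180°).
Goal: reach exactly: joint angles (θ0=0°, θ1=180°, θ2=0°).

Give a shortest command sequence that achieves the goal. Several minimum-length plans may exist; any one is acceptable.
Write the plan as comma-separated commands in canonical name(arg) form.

from: joint angles (θ0=180°, θ1=270°, θ2=180°)
t=1 rotate(2, 180) ⇒ joint angles (θ0=180°, θ1=270°, θ2=0°)
t=2 rotate(1, -90) ⇒ joint angles (θ0=180°, θ1=180°, θ2=0°)
t=3 rotate(0, 180) ⇒ joint angles (θ0=0°, θ1=180°, θ2=0°)
shorter routes all fall short; 3 is best.

rotate(2, 180), rotate(1, -90), rotate(0, 180)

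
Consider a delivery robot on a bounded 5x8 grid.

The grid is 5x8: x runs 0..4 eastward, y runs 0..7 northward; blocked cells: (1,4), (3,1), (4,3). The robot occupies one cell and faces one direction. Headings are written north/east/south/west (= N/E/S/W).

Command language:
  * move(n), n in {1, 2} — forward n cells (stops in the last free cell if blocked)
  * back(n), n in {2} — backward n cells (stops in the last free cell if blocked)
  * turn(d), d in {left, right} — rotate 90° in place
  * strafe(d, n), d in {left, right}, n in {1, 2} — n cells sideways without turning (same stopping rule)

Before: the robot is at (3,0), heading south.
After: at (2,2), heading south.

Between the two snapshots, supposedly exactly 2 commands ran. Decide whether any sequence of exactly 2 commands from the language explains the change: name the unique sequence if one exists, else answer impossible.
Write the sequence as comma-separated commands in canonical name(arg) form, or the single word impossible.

strafe(right, 1), back(2)

key: order matters: swapping strafe(right, 1) and back(2) lands elsewhere
t0: at (3,0), heading south
[1] after strafe(right, 1): at (2,0), heading south
[2] after back(2): at (2,2), heading south
no rival 2-sequence matches.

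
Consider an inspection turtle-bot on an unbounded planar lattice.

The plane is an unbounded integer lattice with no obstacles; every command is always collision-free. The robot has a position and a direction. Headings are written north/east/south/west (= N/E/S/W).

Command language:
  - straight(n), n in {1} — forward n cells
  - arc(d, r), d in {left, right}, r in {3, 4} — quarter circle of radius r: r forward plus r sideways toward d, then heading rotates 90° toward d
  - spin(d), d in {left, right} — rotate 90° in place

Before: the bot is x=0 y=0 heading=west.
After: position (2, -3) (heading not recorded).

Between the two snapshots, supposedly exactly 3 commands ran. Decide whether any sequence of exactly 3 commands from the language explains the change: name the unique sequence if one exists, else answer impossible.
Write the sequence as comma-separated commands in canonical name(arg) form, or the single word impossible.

key: running arc(left, 3) before straight(1) would end elsewhere — order is forced
begin: x=0 y=0 heading=west
1. straight(1) → x=-1 y=0 heading=west
2. spin(left) → x=-1 y=0 heading=south
3. arc(left, 3) → x=2 y=-3 heading=east
no other 3-command option fits: unique.

straight(1), spin(left), arc(left, 3)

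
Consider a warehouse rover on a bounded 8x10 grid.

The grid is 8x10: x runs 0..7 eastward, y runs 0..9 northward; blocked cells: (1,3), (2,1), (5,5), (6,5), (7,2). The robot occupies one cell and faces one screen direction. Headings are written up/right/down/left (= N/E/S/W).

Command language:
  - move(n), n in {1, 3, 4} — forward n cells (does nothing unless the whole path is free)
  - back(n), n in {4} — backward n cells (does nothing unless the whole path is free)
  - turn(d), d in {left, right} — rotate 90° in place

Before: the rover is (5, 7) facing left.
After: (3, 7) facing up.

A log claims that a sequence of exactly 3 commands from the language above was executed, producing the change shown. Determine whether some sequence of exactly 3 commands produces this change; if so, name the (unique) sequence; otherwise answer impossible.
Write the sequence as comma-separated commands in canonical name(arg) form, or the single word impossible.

move(1), move(1), turn(right)

key: running turn(right) before move(1) would end elsewhere — order is forced
t0: (5, 7) facing left
1. move(1) → (4, 7) facing left
2. move(1) → (3, 7) facing left
3. turn(right) → (3, 7) facing up
all 216 alternatives checked — unique.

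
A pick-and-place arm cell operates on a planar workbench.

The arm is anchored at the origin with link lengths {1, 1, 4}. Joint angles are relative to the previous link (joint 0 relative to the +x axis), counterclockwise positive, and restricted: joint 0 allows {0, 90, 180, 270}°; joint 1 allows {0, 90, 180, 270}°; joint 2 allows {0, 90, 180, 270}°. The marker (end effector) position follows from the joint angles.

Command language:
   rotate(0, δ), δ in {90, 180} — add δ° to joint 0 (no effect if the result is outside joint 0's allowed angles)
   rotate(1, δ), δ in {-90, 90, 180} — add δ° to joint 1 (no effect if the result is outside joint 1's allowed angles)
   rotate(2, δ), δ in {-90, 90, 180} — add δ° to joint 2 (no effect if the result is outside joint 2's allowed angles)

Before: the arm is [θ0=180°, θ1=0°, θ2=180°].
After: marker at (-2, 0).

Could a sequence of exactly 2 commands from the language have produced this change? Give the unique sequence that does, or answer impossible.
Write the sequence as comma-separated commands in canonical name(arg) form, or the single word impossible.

begin: [θ0=180°, θ1=0°, θ2=180°]
step 1 (rotate(0, 90)): [θ0=270°, θ1=0°, θ2=180°]
step 2 (rotate(0, 90)): [θ0=0°, θ1=0°, θ2=180°]
all 64 alternatives checked — unique.

rotate(0, 90), rotate(0, 90)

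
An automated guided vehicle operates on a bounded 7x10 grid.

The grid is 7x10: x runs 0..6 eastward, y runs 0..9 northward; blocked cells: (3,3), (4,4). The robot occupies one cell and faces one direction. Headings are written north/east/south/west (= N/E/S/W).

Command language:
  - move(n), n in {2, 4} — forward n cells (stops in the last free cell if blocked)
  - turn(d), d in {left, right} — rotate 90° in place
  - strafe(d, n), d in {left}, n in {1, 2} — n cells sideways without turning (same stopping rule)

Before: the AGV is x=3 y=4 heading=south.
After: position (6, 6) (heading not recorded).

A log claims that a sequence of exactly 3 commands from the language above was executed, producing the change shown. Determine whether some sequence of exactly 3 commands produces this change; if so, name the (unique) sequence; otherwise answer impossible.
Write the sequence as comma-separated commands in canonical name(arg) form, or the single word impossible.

key: order matters: swapping turn(left) and move(4) lands elsewhere
t0: x=3 y=4 heading=south
step 1 (turn(left)): x=3 y=4 heading=east
step 2 (strafe(left, 2)): x=3 y=6 heading=east
step 3 (move(4)): x=6 y=6 heading=east
uniquely the one of 216 3-step routes that fits.

turn(left), strafe(left, 2), move(4)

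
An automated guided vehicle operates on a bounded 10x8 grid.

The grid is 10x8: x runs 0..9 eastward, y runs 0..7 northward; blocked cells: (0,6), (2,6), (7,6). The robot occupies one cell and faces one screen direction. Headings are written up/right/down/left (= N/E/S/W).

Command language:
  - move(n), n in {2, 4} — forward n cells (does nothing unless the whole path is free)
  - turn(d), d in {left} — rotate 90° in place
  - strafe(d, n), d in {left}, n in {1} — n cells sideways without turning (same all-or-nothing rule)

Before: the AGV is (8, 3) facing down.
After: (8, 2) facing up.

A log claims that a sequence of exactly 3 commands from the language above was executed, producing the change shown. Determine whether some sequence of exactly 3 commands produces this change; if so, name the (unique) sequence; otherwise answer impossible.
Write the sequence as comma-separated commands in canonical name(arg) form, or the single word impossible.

impossible

all 64 sequences checked — none match.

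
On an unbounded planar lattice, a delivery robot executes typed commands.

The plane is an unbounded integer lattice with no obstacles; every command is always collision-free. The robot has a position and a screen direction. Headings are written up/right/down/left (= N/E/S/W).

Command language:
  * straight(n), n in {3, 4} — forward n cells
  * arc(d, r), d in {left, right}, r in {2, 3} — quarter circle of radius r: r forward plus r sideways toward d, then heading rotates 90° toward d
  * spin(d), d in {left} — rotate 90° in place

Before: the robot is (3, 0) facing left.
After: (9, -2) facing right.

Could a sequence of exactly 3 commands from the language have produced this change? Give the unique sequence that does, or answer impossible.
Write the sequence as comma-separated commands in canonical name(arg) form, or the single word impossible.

spin(left), arc(left, 2), straight(4)

key: cell and facing (now E) both changed — the 3 commands mix motion and turning
t0: (3, 0) facing left
[1] after spin(left): (3, 0) facing down
[2] after arc(left, 2): (5, -2) facing right
[3] after straight(4): (9, -2) facing right
no rival 3-sequence matches.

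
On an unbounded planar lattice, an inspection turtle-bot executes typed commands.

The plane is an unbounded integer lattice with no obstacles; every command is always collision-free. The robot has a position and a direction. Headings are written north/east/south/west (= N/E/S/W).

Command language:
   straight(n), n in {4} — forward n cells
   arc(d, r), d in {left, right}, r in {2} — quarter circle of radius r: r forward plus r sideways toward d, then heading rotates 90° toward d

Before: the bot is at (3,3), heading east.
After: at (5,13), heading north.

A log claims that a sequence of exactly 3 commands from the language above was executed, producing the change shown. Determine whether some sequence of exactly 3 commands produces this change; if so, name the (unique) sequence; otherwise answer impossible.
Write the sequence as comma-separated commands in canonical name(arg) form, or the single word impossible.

key: cell and facing (now N) both changed — the 3 commands mix motion and turning
from: at (3,3), heading east
step 1 (arc(left, 2)): at (5,5), heading north
step 2 (straight(4)): at (5,9), heading north
step 3 (straight(4)): at (5,13), heading north
uniquely the one of 27 3-step routes that fits.

arc(left, 2), straight(4), straight(4)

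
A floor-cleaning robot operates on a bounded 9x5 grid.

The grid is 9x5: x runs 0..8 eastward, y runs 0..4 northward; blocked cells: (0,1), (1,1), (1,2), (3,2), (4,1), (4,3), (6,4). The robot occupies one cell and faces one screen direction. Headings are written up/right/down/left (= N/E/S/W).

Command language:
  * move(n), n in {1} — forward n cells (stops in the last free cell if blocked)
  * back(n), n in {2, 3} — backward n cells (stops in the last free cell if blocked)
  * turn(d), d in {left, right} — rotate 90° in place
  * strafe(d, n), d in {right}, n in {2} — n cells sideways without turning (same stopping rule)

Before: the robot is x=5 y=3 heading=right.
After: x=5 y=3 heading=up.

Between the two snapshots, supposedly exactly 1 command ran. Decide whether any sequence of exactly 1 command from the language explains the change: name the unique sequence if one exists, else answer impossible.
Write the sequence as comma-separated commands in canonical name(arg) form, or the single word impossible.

key: parked at (5,3) the whole time — nothing moves the robot
begin: x=5 y=3 heading=right
[1] after turn(left): x=5 y=3 heading=up
all 6 alternatives checked — unique.

turn(left)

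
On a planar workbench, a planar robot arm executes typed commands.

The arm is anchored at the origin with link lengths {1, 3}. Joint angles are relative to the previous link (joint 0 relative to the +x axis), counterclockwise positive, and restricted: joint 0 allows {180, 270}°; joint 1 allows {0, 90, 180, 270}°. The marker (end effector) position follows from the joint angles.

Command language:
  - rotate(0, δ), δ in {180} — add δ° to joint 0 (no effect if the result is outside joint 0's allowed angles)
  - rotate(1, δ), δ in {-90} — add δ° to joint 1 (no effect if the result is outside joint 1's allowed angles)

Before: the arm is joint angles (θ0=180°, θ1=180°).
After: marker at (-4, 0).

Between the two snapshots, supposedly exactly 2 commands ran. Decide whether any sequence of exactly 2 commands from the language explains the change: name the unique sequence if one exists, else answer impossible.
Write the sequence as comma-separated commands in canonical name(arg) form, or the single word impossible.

from: joint angles (θ0=180°, θ1=180°)
1. rotate(1, -90) → joint angles (θ0=180°, θ1=90°)
2. rotate(1, -90) → joint angles (θ0=180°, θ1=0°)
no rival 2-sequence matches.

rotate(1, -90), rotate(1, -90)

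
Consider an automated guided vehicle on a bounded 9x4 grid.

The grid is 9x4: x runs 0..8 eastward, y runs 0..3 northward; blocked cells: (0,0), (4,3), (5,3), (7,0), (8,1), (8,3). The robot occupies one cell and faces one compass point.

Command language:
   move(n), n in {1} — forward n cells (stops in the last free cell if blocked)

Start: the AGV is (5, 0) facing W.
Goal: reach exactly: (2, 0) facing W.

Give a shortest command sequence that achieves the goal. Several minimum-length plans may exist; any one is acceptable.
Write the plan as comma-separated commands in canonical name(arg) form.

begin: (5, 0) facing W
1. move(1) → (4, 0) facing W
2. move(1) → (3, 0) facing W
3. move(1) → (2, 0) facing W
minimal: 3 command(s), checked below 3.

move(1), move(1), move(1)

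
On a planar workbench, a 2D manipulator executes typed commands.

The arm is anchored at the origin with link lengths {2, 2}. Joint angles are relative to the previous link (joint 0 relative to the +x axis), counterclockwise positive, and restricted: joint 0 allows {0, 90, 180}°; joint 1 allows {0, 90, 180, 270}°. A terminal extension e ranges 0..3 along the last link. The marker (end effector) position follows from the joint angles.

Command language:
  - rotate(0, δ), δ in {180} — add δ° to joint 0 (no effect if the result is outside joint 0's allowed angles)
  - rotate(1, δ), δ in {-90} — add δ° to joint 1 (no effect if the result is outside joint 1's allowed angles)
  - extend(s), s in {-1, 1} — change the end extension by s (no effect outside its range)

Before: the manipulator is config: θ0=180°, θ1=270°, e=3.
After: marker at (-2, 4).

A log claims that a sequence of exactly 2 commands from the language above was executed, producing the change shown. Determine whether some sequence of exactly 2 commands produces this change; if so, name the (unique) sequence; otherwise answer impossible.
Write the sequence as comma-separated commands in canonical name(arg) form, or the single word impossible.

extend(1), extend(-1)

key: running extend(-1) before extend(1) would end elsewhere — order is forced
t0: config: θ0=180°, θ1=270°, e=3
1. extend(1) → config: θ0=180°, θ1=270°, e=3
2. extend(-1) → config: θ0=180°, θ1=270°, e=2
uniquely the one of 16 2-step routes that fits.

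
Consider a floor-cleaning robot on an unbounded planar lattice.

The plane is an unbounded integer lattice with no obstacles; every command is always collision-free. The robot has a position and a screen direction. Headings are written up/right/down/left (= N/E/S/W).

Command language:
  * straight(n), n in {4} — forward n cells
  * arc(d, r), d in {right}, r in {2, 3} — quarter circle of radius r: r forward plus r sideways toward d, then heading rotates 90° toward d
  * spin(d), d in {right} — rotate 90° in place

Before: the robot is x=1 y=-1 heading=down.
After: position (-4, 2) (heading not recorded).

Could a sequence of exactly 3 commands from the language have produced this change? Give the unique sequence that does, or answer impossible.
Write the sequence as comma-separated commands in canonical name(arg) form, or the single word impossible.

arc(right, 3), arc(right, 2), straight(4)

key: order matters: swapping arc(right, 3) and straight(4) lands elsewhere
start: x=1 y=-1 heading=down
step 1 (arc(right, 3)): x=-2 y=-4 heading=left
step 2 (arc(right, 2)): x=-4 y=-2 heading=up
step 3 (straight(4)): x=-4 y=2 heading=up
no other 3-command option fits: unique.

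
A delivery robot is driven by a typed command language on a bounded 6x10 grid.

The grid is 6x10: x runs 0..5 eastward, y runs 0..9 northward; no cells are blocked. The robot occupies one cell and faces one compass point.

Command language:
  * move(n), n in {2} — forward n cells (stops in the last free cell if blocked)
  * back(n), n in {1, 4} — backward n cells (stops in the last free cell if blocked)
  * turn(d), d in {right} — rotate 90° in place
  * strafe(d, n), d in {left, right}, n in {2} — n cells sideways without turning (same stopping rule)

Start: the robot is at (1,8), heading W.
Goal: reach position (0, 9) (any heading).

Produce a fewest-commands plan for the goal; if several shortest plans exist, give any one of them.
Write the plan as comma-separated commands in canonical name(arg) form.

from: at (1,8), heading W
step 1 (strafe(right, 2)): at (1,9), heading W
step 2 (move(2)): at (0,9), heading W
nothing shorter than 2 reaches the goal.

strafe(right, 2), move(2)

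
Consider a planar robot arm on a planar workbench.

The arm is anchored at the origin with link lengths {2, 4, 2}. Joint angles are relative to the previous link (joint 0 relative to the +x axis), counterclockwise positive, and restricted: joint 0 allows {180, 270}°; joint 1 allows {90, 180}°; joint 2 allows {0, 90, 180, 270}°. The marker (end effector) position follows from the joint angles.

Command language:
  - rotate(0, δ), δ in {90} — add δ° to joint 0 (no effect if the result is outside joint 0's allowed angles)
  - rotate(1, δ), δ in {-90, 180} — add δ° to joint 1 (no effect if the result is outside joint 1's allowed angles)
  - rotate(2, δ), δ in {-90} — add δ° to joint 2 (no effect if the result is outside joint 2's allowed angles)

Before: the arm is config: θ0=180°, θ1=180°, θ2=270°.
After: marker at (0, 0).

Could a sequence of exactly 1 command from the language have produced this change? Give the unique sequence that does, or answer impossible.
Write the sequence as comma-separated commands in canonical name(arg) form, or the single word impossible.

initial: config: θ0=180°, θ1=180°, θ2=270°
[1] after rotate(2, -90): config: θ0=180°, θ1=180°, θ2=180°
uniquely the one of 4 1-step routes that fits.

rotate(2, -90)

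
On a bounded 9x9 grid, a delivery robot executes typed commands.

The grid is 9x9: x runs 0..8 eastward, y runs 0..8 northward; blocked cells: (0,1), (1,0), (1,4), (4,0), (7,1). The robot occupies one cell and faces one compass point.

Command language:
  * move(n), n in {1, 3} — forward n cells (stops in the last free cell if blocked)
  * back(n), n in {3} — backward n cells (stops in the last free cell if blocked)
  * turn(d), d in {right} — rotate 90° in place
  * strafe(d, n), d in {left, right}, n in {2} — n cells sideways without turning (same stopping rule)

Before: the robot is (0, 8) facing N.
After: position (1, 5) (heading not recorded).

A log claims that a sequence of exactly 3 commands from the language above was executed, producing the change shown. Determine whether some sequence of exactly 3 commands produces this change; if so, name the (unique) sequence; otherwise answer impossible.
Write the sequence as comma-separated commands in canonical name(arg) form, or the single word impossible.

key: order matters: swapping back(3) and move(1) lands elsewhere
begin: (0, 8) facing N
step 1 (back(3)): (0, 5) facing N
step 2 (turn(right)): (0, 5) facing E
step 3 (move(1)): (1, 5) facing E
no other 3-command option fits: unique.

back(3), turn(right), move(1)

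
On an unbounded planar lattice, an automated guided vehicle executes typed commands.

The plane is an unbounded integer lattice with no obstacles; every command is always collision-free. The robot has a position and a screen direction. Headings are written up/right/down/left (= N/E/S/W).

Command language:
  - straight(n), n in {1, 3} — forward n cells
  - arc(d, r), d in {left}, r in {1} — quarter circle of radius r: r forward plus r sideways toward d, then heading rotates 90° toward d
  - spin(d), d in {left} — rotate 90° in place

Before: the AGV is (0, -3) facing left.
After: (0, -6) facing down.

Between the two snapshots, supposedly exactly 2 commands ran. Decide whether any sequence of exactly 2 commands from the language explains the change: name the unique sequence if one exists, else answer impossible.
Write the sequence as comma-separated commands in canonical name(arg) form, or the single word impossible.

key: running straight(3) before spin(left) would end elsewhere — order is forced
t0: (0, -3) facing left
step 1 (spin(left)): (0, -3) facing down
step 2 (straight(3)): (0, -6) facing down
uniquely the one of 16 2-step routes that fits.

spin(left), straight(3)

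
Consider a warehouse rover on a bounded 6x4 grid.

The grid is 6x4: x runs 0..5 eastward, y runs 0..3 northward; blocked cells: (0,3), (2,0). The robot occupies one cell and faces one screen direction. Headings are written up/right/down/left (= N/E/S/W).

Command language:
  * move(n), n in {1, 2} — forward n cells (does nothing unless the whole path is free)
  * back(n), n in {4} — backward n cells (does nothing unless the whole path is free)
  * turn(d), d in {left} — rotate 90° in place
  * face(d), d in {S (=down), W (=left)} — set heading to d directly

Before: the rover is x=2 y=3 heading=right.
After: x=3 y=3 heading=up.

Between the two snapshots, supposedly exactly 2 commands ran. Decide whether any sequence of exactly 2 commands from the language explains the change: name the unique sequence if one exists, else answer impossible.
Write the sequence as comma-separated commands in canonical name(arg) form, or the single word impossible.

move(1), turn(left)

key: position moved to (3,3) AND the heading swung to N — translation plus rotation needed
from: x=2 y=3 heading=right
[1] after move(1): x=3 y=3 heading=right
[2] after turn(left): x=3 y=3 heading=up
all 36 alternatives checked — unique.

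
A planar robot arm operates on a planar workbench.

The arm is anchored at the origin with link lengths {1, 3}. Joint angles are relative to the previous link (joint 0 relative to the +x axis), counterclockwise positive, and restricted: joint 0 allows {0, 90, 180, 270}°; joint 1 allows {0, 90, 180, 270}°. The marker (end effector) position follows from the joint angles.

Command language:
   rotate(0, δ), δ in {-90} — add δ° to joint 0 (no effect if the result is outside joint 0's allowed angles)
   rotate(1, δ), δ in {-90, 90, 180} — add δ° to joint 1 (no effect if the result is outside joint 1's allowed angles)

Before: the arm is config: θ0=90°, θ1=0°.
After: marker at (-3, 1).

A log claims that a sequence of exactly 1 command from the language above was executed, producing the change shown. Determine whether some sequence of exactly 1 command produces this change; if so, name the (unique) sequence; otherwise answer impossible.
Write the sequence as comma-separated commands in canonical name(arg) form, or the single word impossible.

initial: config: θ0=90°, θ1=0°
step 1 (rotate(1, 90)): config: θ0=90°, θ1=90°
no other 1-command option fits: unique.

rotate(1, 90)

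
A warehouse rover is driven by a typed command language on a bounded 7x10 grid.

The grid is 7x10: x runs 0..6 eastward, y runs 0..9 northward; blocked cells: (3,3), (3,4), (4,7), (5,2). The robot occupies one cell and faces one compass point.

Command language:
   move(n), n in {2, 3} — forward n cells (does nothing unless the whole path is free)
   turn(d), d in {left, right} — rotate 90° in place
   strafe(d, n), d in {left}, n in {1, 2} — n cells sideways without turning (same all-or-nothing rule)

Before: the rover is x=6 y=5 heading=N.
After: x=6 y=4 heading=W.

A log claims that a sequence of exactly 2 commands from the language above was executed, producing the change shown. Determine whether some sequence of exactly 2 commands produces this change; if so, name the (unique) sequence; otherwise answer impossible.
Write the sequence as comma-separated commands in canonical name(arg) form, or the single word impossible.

key: position moved to (6,4) AND the heading swung to W — translation plus rotation needed
begin: x=6 y=5 heading=N
step 1 (turn(left)): x=6 y=5 heading=W
step 2 (strafe(left, 1)): x=6 y=4 heading=W
uniquely the one of 36 2-step routes that fits.

turn(left), strafe(left, 1)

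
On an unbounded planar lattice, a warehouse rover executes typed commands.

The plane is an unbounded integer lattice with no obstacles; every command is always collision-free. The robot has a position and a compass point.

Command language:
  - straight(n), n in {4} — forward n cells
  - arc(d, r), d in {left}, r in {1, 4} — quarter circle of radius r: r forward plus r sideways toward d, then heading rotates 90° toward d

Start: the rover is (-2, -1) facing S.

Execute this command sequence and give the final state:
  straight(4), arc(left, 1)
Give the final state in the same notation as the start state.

(-1, -6) facing E

begin: (-2, -1) facing S
[1] after straight(4): (-2, -5) facing S
[2] after arc(left, 1): (-1, -6) facing E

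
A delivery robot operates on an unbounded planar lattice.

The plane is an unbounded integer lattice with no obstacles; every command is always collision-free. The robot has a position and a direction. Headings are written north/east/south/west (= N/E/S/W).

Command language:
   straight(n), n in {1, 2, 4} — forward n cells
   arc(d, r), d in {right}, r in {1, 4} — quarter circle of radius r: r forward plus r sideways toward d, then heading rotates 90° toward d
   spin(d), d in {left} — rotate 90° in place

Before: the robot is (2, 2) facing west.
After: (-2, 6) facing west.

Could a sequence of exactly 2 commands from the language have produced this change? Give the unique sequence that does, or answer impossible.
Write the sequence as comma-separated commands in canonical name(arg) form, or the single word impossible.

arc(right, 4), spin(left)

key: heading stays W — rotations cancel among the 2 commands
initial: (2, 2) facing west
1. arc(right, 4) → (-2, 6) facing north
2. spin(left) → (-2, 6) facing west
no rival 2-sequence matches.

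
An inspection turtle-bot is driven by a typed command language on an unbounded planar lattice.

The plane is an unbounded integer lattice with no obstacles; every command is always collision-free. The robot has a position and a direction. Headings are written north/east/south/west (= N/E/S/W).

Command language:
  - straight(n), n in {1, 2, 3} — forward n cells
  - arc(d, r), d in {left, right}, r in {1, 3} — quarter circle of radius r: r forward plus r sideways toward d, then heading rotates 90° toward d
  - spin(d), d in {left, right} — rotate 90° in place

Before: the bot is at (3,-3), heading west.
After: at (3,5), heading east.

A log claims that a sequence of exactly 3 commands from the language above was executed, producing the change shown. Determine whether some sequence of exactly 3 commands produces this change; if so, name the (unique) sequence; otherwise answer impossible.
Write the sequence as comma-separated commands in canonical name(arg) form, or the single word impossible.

key: cell and facing (now E) both changed — the 3 commands mix motion and turning
initial: at (3,-3), heading west
[1] after arc(right, 3): at (0,0), heading north
[2] after straight(2): at (0,2), heading north
[3] after arc(right, 3): at (3,5), heading east
all 729 alternatives checked — unique.

arc(right, 3), straight(2), arc(right, 3)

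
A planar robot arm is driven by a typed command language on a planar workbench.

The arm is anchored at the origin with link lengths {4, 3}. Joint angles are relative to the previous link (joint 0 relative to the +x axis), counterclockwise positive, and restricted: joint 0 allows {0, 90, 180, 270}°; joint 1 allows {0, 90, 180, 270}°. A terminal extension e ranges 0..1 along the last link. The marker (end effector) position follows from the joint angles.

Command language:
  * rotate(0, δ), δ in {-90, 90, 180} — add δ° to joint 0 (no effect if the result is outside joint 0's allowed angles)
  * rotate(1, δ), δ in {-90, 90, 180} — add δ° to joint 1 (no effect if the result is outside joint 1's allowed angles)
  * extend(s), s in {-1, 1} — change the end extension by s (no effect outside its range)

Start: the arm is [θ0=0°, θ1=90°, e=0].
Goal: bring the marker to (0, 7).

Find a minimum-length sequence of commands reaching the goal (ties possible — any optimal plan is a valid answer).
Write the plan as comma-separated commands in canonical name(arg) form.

from: [θ0=0°, θ1=90°, e=0]
step 1 (rotate(1, -90)): [θ0=0°, θ1=0°, e=0]
step 2 (rotate(0, 90)): [θ0=90°, θ1=0°, e=0]
nothing shorter than 2 reaches the goal.

rotate(1, -90), rotate(0, 90)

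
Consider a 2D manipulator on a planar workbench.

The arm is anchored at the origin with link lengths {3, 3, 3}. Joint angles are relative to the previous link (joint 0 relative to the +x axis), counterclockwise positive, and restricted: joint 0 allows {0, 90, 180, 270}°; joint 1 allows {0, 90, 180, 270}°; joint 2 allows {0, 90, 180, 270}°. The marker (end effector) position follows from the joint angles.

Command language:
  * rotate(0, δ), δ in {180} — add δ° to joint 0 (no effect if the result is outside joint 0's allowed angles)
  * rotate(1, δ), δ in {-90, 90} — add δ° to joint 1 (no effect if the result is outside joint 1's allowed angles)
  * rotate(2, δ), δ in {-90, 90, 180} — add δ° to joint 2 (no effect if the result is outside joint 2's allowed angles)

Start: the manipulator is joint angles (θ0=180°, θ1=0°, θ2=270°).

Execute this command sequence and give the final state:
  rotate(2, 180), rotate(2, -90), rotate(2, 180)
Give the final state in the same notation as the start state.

begin: joint angles (θ0=180°, θ1=0°, θ2=270°)
t=1 rotate(2, 180) ⇒ joint angles (θ0=180°, θ1=0°, θ2=90°)
t=2 rotate(2, -90) ⇒ joint angles (θ0=180°, θ1=0°, θ2=0°)
t=3 rotate(2, 180) ⇒ joint angles (θ0=180°, θ1=0°, θ2=180°)

joint angles (θ0=180°, θ1=0°, θ2=180°)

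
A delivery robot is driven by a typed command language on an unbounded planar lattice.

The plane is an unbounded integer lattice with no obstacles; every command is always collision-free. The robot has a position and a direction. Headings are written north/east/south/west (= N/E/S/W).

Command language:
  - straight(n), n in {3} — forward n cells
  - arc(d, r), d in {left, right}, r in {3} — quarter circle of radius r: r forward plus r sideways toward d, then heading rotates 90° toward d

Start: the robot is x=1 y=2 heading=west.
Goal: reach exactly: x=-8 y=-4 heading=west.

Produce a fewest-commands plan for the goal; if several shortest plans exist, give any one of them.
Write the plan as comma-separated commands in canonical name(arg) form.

start: x=1 y=2 heading=west
t=1 straight(3) ⇒ x=-2 y=2 heading=west
t=2 arc(left, 3) ⇒ x=-5 y=-1 heading=south
t=3 arc(right, 3) ⇒ x=-8 y=-4 heading=west
shorter routes all fall short; 3 is best.

straight(3), arc(left, 3), arc(right, 3)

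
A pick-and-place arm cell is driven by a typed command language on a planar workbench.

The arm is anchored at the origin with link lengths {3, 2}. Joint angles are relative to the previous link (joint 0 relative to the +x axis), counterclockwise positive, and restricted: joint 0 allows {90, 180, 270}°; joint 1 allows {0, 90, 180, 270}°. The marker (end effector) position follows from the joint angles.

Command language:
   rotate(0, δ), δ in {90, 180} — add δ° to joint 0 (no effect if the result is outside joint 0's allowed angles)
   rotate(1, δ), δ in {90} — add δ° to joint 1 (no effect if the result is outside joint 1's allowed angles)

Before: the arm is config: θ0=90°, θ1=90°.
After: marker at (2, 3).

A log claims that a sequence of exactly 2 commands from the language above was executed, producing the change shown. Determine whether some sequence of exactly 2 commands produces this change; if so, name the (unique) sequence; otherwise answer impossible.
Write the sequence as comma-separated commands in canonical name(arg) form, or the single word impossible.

rotate(1, 90), rotate(1, 90)

begin: config: θ0=90°, θ1=90°
[1] after rotate(1, 90): config: θ0=90°, θ1=180°
[2] after rotate(1, 90): config: θ0=90°, θ1=270°
uniquely the one of 9 2-step routes that fits.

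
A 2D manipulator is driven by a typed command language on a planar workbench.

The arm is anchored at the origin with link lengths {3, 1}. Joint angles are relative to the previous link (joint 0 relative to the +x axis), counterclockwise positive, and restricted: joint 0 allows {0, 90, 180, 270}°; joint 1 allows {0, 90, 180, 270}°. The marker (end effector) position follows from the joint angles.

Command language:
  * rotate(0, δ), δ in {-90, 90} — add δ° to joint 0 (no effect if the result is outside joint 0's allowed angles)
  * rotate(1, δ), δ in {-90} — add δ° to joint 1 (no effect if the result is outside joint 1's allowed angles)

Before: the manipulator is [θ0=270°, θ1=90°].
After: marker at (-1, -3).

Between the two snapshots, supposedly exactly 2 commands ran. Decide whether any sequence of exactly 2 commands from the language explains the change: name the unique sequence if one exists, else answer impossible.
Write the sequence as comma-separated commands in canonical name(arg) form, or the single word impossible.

rotate(1, -90), rotate(1, -90)

t0: [θ0=270°, θ1=90°]
1. rotate(1, -90) → [θ0=270°, θ1=0°]
2. rotate(1, -90) → [θ0=270°, θ1=270°]
no other 2-command option fits: unique.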